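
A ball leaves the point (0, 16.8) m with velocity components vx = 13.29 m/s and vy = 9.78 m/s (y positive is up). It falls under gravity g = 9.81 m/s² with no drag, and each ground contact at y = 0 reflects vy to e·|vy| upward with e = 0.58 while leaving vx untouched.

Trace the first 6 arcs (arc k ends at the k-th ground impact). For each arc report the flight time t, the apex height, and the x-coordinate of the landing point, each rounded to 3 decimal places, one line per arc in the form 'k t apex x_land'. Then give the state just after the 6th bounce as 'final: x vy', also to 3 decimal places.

Arc 1: start y=16.800, vy=9.780 → t=3.099, apex=21.675, x_land=41.187, impact vy=-20.622
  bounce: vy ← 0.58·20.622 = 11.961
Arc 2: start y=0.000, vy=11.961 → t=2.438, apex=7.291, x_land=73.594, impact vy=-11.961
  bounce: vy ← 0.58·11.961 = 6.937
Arc 3: start y=0.000, vy=6.937 → t=1.414, apex=2.453, x_land=92.390, impact vy=-6.937
  bounce: vy ← 0.58·6.937 = 4.024
Arc 4: start y=0.000, vy=4.024 → t=0.820, apex=0.825, x_land=103.292, impact vy=-4.024
  bounce: vy ← 0.58·4.024 = 2.334
Arc 5: start y=0.000, vy=2.334 → t=0.476, apex=0.278, x_land=109.615, impact vy=-2.334
  bounce: vy ← 0.58·2.334 = 1.354
Arc 6: start y=0.000, vy=1.354 → t=0.276, apex=0.093, x_land=113.283, impact vy=-1.354
  bounce: vy ← 0.58·1.354 = 0.785

1 3.099 21.675 41.187
2 2.438 7.291 73.594
3 1.414 2.453 92.390
4 0.820 0.825 103.292
5 0.476 0.278 109.615
6 0.276 0.093 113.283
final: 113.283 0.785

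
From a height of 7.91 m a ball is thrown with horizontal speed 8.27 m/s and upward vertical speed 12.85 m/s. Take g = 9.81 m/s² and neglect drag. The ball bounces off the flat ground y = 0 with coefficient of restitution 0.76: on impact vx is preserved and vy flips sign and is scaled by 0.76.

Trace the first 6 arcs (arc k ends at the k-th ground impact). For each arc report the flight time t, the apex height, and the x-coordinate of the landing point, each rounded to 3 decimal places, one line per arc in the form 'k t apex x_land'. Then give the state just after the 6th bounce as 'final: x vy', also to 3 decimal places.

1 3.134 16.326 25.921
2 2.773 9.430 48.854
3 2.108 5.447 66.284
4 1.602 3.146 79.530
5 1.217 1.817 89.597
6 0.925 1.050 97.248
final: 97.248 3.449

Arc 1: start y=7.910, vy=12.850 → t=3.134, apex=16.326, x_land=25.921, impact vy=-17.897
  bounce: vy ← 0.76·17.897 = 13.602
Arc 2: start y=0.000, vy=13.602 → t=2.773, apex=9.430, x_land=48.854, impact vy=-13.602
  bounce: vy ← 0.76·13.602 = 10.338
Arc 3: start y=0.000, vy=10.338 → t=2.108, apex=5.447, x_land=66.284, impact vy=-10.338
  bounce: vy ← 0.76·10.338 = 7.857
Arc 4: start y=0.000, vy=7.857 → t=1.602, apex=3.146, x_land=79.530, impact vy=-7.857
  bounce: vy ← 0.76·7.857 = 5.971
Arc 5: start y=0.000, vy=5.971 → t=1.217, apex=1.817, x_land=89.597, impact vy=-5.971
  bounce: vy ← 0.76·5.971 = 4.538
Arc 6: start y=0.000, vy=4.538 → t=0.925, apex=1.050, x_land=97.248, impact vy=-4.538
  bounce: vy ← 0.76·4.538 = 3.449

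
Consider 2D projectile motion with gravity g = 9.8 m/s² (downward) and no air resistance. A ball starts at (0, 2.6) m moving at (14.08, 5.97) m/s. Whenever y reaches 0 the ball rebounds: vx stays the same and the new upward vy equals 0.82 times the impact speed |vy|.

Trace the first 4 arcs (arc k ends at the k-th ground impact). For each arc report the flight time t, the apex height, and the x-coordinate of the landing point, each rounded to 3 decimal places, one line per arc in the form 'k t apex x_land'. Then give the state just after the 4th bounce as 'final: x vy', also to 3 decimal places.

Arc 1: start y=2.600, vy=5.970 → t=1.559, apex=4.418, x_land=21.948, impact vy=-9.306
  bounce: vy ← 0.82·9.306 = 7.631
Arc 2: start y=0.000, vy=7.631 → t=1.557, apex=2.971, x_land=43.875, impact vy=-7.631
  bounce: vy ← 0.82·7.631 = 6.257
Arc 3: start y=0.000, vy=6.257 → t=1.277, apex=1.998, x_land=61.855, impact vy=-6.257
  bounce: vy ← 0.82·6.257 = 5.131
Arc 4: start y=0.000, vy=5.131 → t=1.047, apex=1.343, x_land=76.599, impact vy=-5.131
  bounce: vy ← 0.82·5.131 = 4.207

1 1.559 4.418 21.948
2 1.557 2.971 43.875
3 1.277 1.998 61.855
4 1.047 1.343 76.599
final: 76.599 4.207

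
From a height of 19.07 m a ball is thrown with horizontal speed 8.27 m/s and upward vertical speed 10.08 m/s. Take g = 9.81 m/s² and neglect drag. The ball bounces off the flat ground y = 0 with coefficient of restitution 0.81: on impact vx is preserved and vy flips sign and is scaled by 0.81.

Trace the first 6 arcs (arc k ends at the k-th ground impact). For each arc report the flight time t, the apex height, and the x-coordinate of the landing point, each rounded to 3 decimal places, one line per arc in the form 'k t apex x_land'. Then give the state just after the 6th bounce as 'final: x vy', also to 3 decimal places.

Arc 1: start y=19.070, vy=10.080 → t=3.251, apex=24.249, x_land=26.885, impact vy=-21.812
  bounce: vy ← 0.81·21.812 = 17.668
Arc 2: start y=0.000, vy=17.668 → t=3.602, apex=15.910, x_land=56.674, impact vy=-17.668
  bounce: vy ← 0.81·17.668 = 14.311
Arc 3: start y=0.000, vy=14.311 → t=2.918, apex=10.438, x_land=80.802, impact vy=-14.311
  bounce: vy ← 0.81·14.311 = 11.592
Arc 4: start y=0.000, vy=11.592 → t=2.363, apex=6.849, x_land=100.346, impact vy=-11.592
  bounce: vy ← 0.81·11.592 = 9.389
Arc 5: start y=0.000, vy=9.389 → t=1.914, apex=4.493, x_land=116.177, impact vy=-9.389
  bounce: vy ← 0.81·9.389 = 7.605
Arc 6: start y=0.000, vy=7.605 → t=1.551, apex=2.948, x_land=129.000, impact vy=-7.605
  bounce: vy ← 0.81·7.605 = 6.160

1 3.251 24.249 26.885
2 3.602 15.910 56.674
3 2.918 10.438 80.802
4 2.363 6.849 100.346
5 1.914 4.493 116.177
6 1.551 2.948 129.000
final: 129.000 6.160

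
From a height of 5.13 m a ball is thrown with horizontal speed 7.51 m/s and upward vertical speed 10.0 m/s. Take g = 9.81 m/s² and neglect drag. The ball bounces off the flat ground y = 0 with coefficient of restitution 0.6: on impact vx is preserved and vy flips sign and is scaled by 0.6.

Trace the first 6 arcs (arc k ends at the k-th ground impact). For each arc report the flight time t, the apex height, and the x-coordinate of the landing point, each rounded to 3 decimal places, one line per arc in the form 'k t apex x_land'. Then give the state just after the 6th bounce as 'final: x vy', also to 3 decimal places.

Arc 1: start y=5.130, vy=10.000 → t=2.463, apex=10.227, x_land=18.499, impact vy=-14.165
  bounce: vy ← 0.6·14.165 = 8.499
Arc 2: start y=0.000, vy=8.499 → t=1.733, apex=3.682, x_land=31.512, impact vy=-8.499
  bounce: vy ← 0.6·8.499 = 5.099
Arc 3: start y=0.000, vy=5.099 → t=1.040, apex=1.325, x_land=39.320, impact vy=-5.099
  bounce: vy ← 0.6·5.099 = 3.060
Arc 4: start y=0.000, vy=3.060 → t=0.624, apex=0.477, x_land=44.005, impact vy=-3.060
  bounce: vy ← 0.6·3.060 = 1.836
Arc 5: start y=0.000, vy=1.836 → t=0.374, apex=0.172, x_land=46.815, impact vy=-1.836
  bounce: vy ← 0.6·1.836 = 1.101
Arc 6: start y=0.000, vy=1.101 → t=0.225, apex=0.062, x_land=48.502, impact vy=-1.101
  bounce: vy ← 0.6·1.101 = 0.661

1 2.463 10.227 18.499
2 1.733 3.682 31.512
3 1.040 1.325 39.320
4 0.624 0.477 44.005
5 0.374 0.172 46.815
6 0.225 0.062 48.502
final: 48.502 0.661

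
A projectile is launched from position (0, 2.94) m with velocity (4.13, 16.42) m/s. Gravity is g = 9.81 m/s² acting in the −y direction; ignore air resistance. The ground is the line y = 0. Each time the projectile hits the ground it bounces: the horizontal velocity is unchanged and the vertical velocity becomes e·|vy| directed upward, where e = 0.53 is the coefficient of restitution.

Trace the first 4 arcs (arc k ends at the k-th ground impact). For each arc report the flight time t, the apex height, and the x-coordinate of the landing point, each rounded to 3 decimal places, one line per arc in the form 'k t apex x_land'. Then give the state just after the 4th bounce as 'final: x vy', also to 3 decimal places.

Arc 1: start y=2.940, vy=16.420 → t=3.518, apex=16.682, x_land=14.529, impact vy=-18.091
  bounce: vy ← 0.53·18.091 = 9.588
Arc 2: start y=0.000, vy=9.588 → t=1.955, apex=4.686, x_land=22.603, impact vy=-9.588
  bounce: vy ← 0.53·9.588 = 5.082
Arc 3: start y=0.000, vy=5.082 → t=1.036, apex=1.316, x_land=26.882, impact vy=-5.082
  bounce: vy ← 0.53·5.082 = 2.693
Arc 4: start y=0.000, vy=2.693 → t=0.549, apex=0.370, x_land=29.149, impact vy=-2.693
  bounce: vy ← 0.53·2.693 = 1.427

1 3.518 16.682 14.529
2 1.955 4.686 22.603
3 1.036 1.316 26.882
4 0.549 0.370 29.149
final: 29.149 1.427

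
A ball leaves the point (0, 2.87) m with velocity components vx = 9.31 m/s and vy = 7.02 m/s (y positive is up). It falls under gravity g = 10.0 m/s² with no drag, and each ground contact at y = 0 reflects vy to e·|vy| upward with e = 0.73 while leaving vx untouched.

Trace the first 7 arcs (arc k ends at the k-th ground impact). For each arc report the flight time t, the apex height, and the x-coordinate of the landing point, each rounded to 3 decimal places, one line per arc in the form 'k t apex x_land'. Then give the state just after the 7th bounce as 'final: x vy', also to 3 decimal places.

1 1.735 5.334 16.152
2 1.508 2.842 30.191
3 1.101 1.515 40.440
4 0.804 0.807 47.921
5 0.587 0.430 53.383
6 0.428 0.229 57.369
7 0.313 0.122 60.280
final: 60.280 1.141

Arc 1: start y=2.870, vy=7.020 → t=1.735, apex=5.334, x_land=16.152, impact vy=-10.329
  bounce: vy ← 0.73·10.329 = 7.540
Arc 2: start y=0.000, vy=7.540 → t=1.508, apex=2.842, x_land=30.191, impact vy=-7.540
  bounce: vy ← 0.73·7.540 = 5.504
Arc 3: start y=0.000, vy=5.504 → t=1.101, apex=1.515, x_land=40.440, impact vy=-5.504
  bounce: vy ← 0.73·5.504 = 4.018
Arc 4: start y=0.000, vy=4.018 → t=0.804, apex=0.807, x_land=47.921, impact vy=-4.018
  bounce: vy ← 0.73·4.018 = 2.933
Arc 5: start y=0.000, vy=2.933 → t=0.587, apex=0.430, x_land=53.383, impact vy=-2.933
  bounce: vy ← 0.73·2.933 = 2.141
Arc 6: start y=0.000, vy=2.141 → t=0.428, apex=0.229, x_land=57.369, impact vy=-2.141
  bounce: vy ← 0.73·2.141 = 1.563
Arc 7: start y=0.000, vy=1.563 → t=0.313, apex=0.122, x_land=60.280, impact vy=-1.563
  bounce: vy ← 0.73·1.563 = 1.141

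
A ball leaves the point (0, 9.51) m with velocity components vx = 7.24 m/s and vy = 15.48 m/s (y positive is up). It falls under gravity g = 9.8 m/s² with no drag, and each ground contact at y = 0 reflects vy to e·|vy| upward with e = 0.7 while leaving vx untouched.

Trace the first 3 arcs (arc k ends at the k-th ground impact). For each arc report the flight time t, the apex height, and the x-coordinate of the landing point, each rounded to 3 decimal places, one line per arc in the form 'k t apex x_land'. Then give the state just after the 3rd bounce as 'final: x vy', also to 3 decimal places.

Arc 1: start y=9.510, vy=15.480 → t=3.686, apex=21.736, x_land=26.685, impact vy=-20.640
  bounce: vy ← 0.7·20.640 = 14.448
Arc 2: start y=0.000, vy=14.448 → t=2.949, apex=10.651, x_land=48.033, impact vy=-14.448
  bounce: vy ← 0.7·14.448 = 10.114
Arc 3: start y=0.000, vy=10.114 → t=2.064, apex=5.219, x_land=62.977, impact vy=-10.114
  bounce: vy ← 0.7·10.114 = 7.080

1 3.686 21.736 26.685
2 2.949 10.651 48.033
3 2.064 5.219 62.977
final: 62.977 7.080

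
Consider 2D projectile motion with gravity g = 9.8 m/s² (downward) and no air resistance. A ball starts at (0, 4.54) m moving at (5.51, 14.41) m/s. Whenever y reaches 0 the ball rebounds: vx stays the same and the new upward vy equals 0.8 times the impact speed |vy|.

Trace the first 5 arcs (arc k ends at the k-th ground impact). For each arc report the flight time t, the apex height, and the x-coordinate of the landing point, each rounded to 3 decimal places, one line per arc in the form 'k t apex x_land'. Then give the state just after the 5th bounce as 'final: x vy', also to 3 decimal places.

Arc 1: start y=4.540, vy=14.410 → t=3.228, apex=15.134, x_land=17.785, impact vy=-17.223
  bounce: vy ← 0.8·17.223 = 13.778
Arc 2: start y=0.000, vy=13.778 → t=2.812, apex=9.686, x_land=33.279, impact vy=-13.778
  bounce: vy ← 0.8·13.778 = 11.023
Arc 3: start y=0.000, vy=11.023 → t=2.250, apex=6.199, x_land=45.674, impact vy=-11.023
  bounce: vy ← 0.8·11.023 = 8.818
Arc 4: start y=0.000, vy=8.818 → t=1.800, apex=3.967, x_land=55.590, impact vy=-8.818
  bounce: vy ← 0.8·8.818 = 7.055
Arc 5: start y=0.000, vy=7.055 → t=1.440, apex=2.539, x_land=63.523, impact vy=-7.055
  bounce: vy ← 0.8·7.055 = 5.644

1 3.228 15.134 17.785
2 2.812 9.686 33.279
3 2.250 6.199 45.674
4 1.800 3.967 55.590
5 1.440 2.539 63.523
final: 63.523 5.644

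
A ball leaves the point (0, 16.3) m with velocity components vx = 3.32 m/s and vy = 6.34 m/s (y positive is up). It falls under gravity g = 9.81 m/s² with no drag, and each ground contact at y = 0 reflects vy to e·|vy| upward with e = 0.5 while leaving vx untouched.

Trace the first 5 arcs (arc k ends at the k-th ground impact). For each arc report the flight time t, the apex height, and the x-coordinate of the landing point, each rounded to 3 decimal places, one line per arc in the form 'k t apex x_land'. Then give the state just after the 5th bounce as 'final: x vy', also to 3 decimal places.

Arc 1: start y=16.300, vy=6.340 → t=2.580, apex=18.349, x_land=8.567, impact vy=-18.974
  bounce: vy ← 0.5·18.974 = 9.487
Arc 2: start y=0.000, vy=9.487 → t=1.934, apex=4.587, x_land=14.988, impact vy=-9.487
  bounce: vy ← 0.5·9.487 = 4.743
Arc 3: start y=0.000, vy=4.743 → t=0.967, apex=1.147, x_land=18.199, impact vy=-4.743
  bounce: vy ← 0.5·4.743 = 2.372
Arc 4: start y=0.000, vy=2.372 → t=0.484, apex=0.287, x_land=19.804, impact vy=-2.372
  bounce: vy ← 0.5·2.372 = 1.186
Arc 5: start y=0.000, vy=1.186 → t=0.242, apex=0.072, x_land=20.607, impact vy=-1.186
  bounce: vy ← 0.5·1.186 = 0.593

1 2.580 18.349 8.567
2 1.934 4.587 14.988
3 0.967 1.147 18.199
4 0.484 0.287 19.804
5 0.242 0.072 20.607
final: 20.607 0.593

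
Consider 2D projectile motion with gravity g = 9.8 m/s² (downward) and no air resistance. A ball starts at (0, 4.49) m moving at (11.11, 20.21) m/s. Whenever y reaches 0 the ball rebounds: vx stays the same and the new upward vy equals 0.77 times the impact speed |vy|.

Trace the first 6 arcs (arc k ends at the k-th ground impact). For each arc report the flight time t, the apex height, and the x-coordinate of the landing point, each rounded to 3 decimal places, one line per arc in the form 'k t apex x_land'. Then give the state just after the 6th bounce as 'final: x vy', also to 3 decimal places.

1 4.336 25.329 48.171
2 3.501 15.018 87.071
3 2.696 8.904 117.023
4 2.076 5.279 140.087
5 1.598 3.130 157.846
6 1.231 1.856 171.520
final: 171.520 4.644

Arc 1: start y=4.490, vy=20.210 → t=4.336, apex=25.329, x_land=48.171, impact vy=-22.281
  bounce: vy ← 0.77·22.281 = 17.156
Arc 2: start y=0.000, vy=17.156 → t=3.501, apex=15.018, x_land=87.071, impact vy=-17.156
  bounce: vy ← 0.77·17.156 = 13.210
Arc 3: start y=0.000, vy=13.210 → t=2.696, apex=8.904, x_land=117.023, impact vy=-13.210
  bounce: vy ← 0.77·13.210 = 10.172
Arc 4: start y=0.000, vy=10.172 → t=2.076, apex=5.279, x_land=140.087, impact vy=-10.172
  bounce: vy ← 0.77·10.172 = 7.832
Arc 5: start y=0.000, vy=7.832 → t=1.598, apex=3.130, x_land=157.846, impact vy=-7.832
  bounce: vy ← 0.77·7.832 = 6.031
Arc 6: start y=0.000, vy=6.031 → t=1.231, apex=1.856, x_land=171.520, impact vy=-6.031
  bounce: vy ← 0.77·6.031 = 4.644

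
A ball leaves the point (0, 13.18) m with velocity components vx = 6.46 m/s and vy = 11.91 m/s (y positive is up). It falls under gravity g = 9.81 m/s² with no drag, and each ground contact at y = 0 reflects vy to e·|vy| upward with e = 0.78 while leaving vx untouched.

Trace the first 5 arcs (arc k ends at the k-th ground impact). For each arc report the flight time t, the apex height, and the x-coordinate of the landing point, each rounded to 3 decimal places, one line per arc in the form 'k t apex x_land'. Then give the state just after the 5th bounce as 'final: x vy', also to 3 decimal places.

1 3.254 20.410 21.020
2 3.182 12.417 41.577
3 2.482 7.555 57.612
4 1.936 4.596 70.118
5 1.510 2.796 79.874
final: 79.874 5.778

Arc 1: start y=13.180, vy=11.910 → t=3.254, apex=20.410, x_land=21.020, impact vy=-20.011
  bounce: vy ← 0.78·20.011 = 15.609
Arc 2: start y=0.000, vy=15.609 → t=3.182, apex=12.417, x_land=41.577, impact vy=-15.609
  bounce: vy ← 0.78·15.609 = 12.175
Arc 3: start y=0.000, vy=12.175 → t=2.482, apex=7.555, x_land=57.612, impact vy=-12.175
  bounce: vy ← 0.78·12.175 = 9.496
Arc 4: start y=0.000, vy=9.496 → t=1.936, apex=4.596, x_land=70.118, impact vy=-9.496
  bounce: vy ← 0.78·9.496 = 7.407
Arc 5: start y=0.000, vy=7.407 → t=1.510, apex=2.796, x_land=79.874, impact vy=-7.407
  bounce: vy ← 0.78·7.407 = 5.778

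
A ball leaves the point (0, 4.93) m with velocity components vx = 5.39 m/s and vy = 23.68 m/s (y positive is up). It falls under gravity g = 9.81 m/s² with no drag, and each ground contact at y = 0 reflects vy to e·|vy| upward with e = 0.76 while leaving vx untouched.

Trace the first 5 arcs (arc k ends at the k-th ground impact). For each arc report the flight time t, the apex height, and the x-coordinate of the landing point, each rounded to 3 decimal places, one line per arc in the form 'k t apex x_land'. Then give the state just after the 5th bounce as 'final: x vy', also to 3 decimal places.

1 5.028 33.510 27.099
2 3.973 19.355 48.513
3 3.019 11.180 64.788
4 2.295 6.457 77.157
5 1.744 3.730 86.557
final: 86.557 6.501

Arc 1: start y=4.930, vy=23.680 → t=5.028, apex=33.510, x_land=27.099, impact vy=-25.641
  bounce: vy ← 0.76·25.641 = 19.487
Arc 2: start y=0.000, vy=19.487 → t=3.973, apex=19.355, x_land=48.513, impact vy=-19.487
  bounce: vy ← 0.76·19.487 = 14.810
Arc 3: start y=0.000, vy=14.810 → t=3.019, apex=11.180, x_land=64.788, impact vy=-14.810
  bounce: vy ← 0.76·14.810 = 11.256
Arc 4: start y=0.000, vy=11.256 → t=2.295, apex=6.457, x_land=77.157, impact vy=-11.256
  bounce: vy ← 0.76·11.256 = 8.554
Arc 5: start y=0.000, vy=8.554 → t=1.744, apex=3.730, x_land=86.557, impact vy=-8.554
  bounce: vy ← 0.76·8.554 = 6.501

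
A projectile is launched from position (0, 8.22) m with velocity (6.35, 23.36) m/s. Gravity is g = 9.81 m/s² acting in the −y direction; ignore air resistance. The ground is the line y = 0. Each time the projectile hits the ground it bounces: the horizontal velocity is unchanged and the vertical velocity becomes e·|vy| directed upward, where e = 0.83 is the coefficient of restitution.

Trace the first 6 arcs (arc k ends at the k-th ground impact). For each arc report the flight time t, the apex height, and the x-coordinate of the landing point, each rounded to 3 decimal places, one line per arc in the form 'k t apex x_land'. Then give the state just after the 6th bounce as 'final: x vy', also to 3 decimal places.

1 5.092 36.033 32.332
2 4.499 24.823 60.902
3 3.734 17.101 84.615
4 3.100 11.781 104.297
5 2.573 8.116 120.633
6 2.135 5.591 134.192
final: 134.192 8.693

Arc 1: start y=8.220, vy=23.360 → t=5.092, apex=36.033, x_land=32.332, impact vy=-26.589
  bounce: vy ← 0.83·26.589 = 22.069
Arc 2: start y=0.000, vy=22.069 → t=4.499, apex=24.823, x_land=60.902, impact vy=-22.069
  bounce: vy ← 0.83·22.069 = 18.317
Arc 3: start y=0.000, vy=18.317 → t=3.734, apex=17.101, x_land=84.615, impact vy=-18.317
  bounce: vy ← 0.83·18.317 = 15.203
Arc 4: start y=0.000, vy=15.203 → t=3.100, apex=11.781, x_land=104.297, impact vy=-15.203
  bounce: vy ← 0.83·15.203 = 12.619
Arc 5: start y=0.000, vy=12.619 → t=2.573, apex=8.116, x_land=120.633, impact vy=-12.619
  bounce: vy ← 0.83·12.619 = 10.473
Arc 6: start y=0.000, vy=10.473 → t=2.135, apex=5.591, x_land=134.192, impact vy=-10.473
  bounce: vy ← 0.83·10.473 = 8.693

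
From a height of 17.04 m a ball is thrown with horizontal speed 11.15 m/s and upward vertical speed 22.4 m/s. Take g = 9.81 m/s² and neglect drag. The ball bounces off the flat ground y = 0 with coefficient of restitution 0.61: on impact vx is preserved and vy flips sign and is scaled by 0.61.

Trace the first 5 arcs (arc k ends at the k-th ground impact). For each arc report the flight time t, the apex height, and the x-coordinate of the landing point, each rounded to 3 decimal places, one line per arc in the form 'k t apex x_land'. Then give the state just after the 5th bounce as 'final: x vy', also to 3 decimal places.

Arc 1: start y=17.040, vy=22.400 → t=5.231, apex=42.614, x_land=58.325, impact vy=-28.915
  bounce: vy ← 0.61·28.915 = 17.638
Arc 2: start y=0.000, vy=17.638 → t=3.596, apex=15.857, x_land=98.420, impact vy=-17.638
  bounce: vy ← 0.61·17.638 = 10.759
Arc 3: start y=0.000, vy=10.759 → t=2.194, apex=5.900, x_land=122.878, impact vy=-10.759
  bounce: vy ← 0.61·10.759 = 6.563
Arc 4: start y=0.000, vy=6.563 → t=1.338, apex=2.195, x_land=137.797, impact vy=-6.563
  bounce: vy ← 0.61·6.563 = 4.004
Arc 5: start y=0.000, vy=4.004 → t=0.816, apex=0.817, x_land=146.898, impact vy=-4.004
  bounce: vy ← 0.61·4.004 = 2.442

1 5.231 42.614 58.325
2 3.596 15.857 98.420
3 2.194 5.900 122.878
4 1.338 2.195 137.797
5 0.816 0.817 146.898
final: 146.898 2.442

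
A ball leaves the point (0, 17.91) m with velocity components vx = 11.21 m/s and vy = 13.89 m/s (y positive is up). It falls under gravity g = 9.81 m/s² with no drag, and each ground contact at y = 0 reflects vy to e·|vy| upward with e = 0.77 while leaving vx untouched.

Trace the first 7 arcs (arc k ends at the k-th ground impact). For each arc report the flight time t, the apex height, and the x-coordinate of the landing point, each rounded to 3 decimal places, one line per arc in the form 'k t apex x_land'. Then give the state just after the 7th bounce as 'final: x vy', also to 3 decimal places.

Arc 1: start y=17.910, vy=13.890 → t=3.794, apex=27.743, x_land=42.533, impact vy=-23.331
  bounce: vy ← 0.77·23.331 = 17.965
Arc 2: start y=0.000, vy=17.965 → t=3.663, apex=16.449, x_land=83.590, impact vy=-17.965
  bounce: vy ← 0.77·17.965 = 13.833
Arc 3: start y=0.000, vy=13.833 → t=2.820, apex=9.753, x_land=115.203, impact vy=-13.833
  bounce: vy ← 0.77·13.833 = 10.651
Arc 4: start y=0.000, vy=10.651 → t=2.172, apex=5.782, x_land=139.546, impact vy=-10.651
  bounce: vy ← 0.77·10.651 = 8.201
Arc 5: start y=0.000, vy=8.201 → t=1.672, apex=3.428, x_land=158.290, impact vy=-8.201
  bounce: vy ← 0.77·8.201 = 6.315
Arc 6: start y=0.000, vy=6.315 → t=1.287, apex=2.033, x_land=172.723, impact vy=-6.315
  bounce: vy ← 0.77·6.315 = 4.863
Arc 7: start y=0.000, vy=4.863 → t=0.991, apex=1.205, x_land=183.836, impact vy=-4.863
  bounce: vy ← 0.77·4.863 = 3.744

1 3.794 27.743 42.533
2 3.663 16.449 83.590
3 2.820 9.753 115.203
4 2.172 5.782 139.546
5 1.672 3.428 158.290
6 1.287 2.033 172.723
7 0.991 1.205 183.836
final: 183.836 3.744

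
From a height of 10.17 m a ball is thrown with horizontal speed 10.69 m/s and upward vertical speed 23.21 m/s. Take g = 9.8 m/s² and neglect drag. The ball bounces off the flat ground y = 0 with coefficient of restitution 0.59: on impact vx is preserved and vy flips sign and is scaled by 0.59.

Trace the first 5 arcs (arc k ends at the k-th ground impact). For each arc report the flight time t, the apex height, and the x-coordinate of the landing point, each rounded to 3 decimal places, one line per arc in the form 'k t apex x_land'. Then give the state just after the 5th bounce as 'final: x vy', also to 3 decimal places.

Arc 1: start y=10.170, vy=23.210 → t=5.140, apex=37.655, x_land=54.952, impact vy=-27.167
  bounce: vy ← 0.59·27.167 = 16.028
Arc 2: start y=0.000, vy=16.028 → t=3.271, apex=13.108, x_land=89.920, impact vy=-16.028
  bounce: vy ← 0.59·16.028 = 9.457
Arc 3: start y=0.000, vy=9.457 → t=1.930, apex=4.563, x_land=110.551, impact vy=-9.457
  bounce: vy ← 0.59·9.457 = 5.579
Arc 4: start y=0.000, vy=5.579 → t=1.139, apex=1.588, x_land=122.724, impact vy=-5.579
  bounce: vy ← 0.59·5.579 = 3.292
Arc 5: start y=0.000, vy=3.292 → t=0.672, apex=0.553, x_land=129.905, impact vy=-3.292
  bounce: vy ← 0.59·3.292 = 1.942

1 5.140 37.655 54.952
2 3.271 13.108 89.920
3 1.930 4.563 110.551
4 1.139 1.588 122.724
5 0.672 0.553 129.905
final: 129.905 1.942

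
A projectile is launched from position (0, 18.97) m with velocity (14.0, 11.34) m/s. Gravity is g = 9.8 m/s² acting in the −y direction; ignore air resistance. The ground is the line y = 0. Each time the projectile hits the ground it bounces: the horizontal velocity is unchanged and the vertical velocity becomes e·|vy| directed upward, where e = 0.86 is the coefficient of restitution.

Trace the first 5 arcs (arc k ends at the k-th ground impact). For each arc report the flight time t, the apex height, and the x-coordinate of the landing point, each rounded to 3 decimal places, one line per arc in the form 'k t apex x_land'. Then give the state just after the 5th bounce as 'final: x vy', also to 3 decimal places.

1 3.440 25.531 48.157
2 3.926 18.883 103.123
3 3.376 13.966 150.393
4 2.904 10.329 191.046
5 2.497 7.639 226.007
final: 226.007 10.523

Arc 1: start y=18.970, vy=11.340 → t=3.440, apex=25.531, x_land=48.157, impact vy=-22.370
  bounce: vy ← 0.86·22.370 = 19.238
Arc 2: start y=0.000, vy=19.238 → t=3.926, apex=18.883, x_land=103.123, impact vy=-19.238
  bounce: vy ← 0.86·19.238 = 16.545
Arc 3: start y=0.000, vy=16.545 → t=3.376, apex=13.966, x_land=150.393, impact vy=-16.545
  bounce: vy ← 0.86·16.545 = 14.228
Arc 4: start y=0.000, vy=14.228 → t=2.904, apex=10.329, x_land=191.046, impact vy=-14.228
  bounce: vy ← 0.86·14.228 = 12.236
Arc 5: start y=0.000, vy=12.236 → t=2.497, apex=7.639, x_land=226.007, impact vy=-12.236
  bounce: vy ← 0.86·12.236 = 10.523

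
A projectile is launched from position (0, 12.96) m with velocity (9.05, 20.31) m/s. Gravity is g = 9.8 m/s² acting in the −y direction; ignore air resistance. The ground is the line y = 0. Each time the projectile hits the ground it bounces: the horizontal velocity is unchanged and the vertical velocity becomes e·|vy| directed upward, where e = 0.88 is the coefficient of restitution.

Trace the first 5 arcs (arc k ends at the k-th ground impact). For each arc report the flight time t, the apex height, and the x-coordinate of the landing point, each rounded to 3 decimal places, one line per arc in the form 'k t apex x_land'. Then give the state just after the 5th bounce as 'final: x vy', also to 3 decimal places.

1 4.707 34.006 42.597
2 4.637 26.334 84.557
3 4.080 20.393 121.482
4 3.591 15.792 153.976
5 3.160 12.230 182.571
final: 182.571 13.624

Arc 1: start y=12.960, vy=20.310 → t=4.707, apex=34.006, x_land=42.597, impact vy=-25.817
  bounce: vy ← 0.88·25.817 = 22.719
Arc 2: start y=0.000, vy=22.719 → t=4.637, apex=26.334, x_land=84.557, impact vy=-22.719
  bounce: vy ← 0.88·22.719 = 19.993
Arc 3: start y=0.000, vy=19.993 → t=4.080, apex=20.393, x_land=121.482, impact vy=-19.993
  bounce: vy ← 0.88·19.993 = 17.593
Arc 4: start y=0.000, vy=17.593 → t=3.591, apex=15.792, x_land=153.976, impact vy=-17.593
  bounce: vy ← 0.88·17.593 = 15.482
Arc 5: start y=0.000, vy=15.482 → t=3.160, apex=12.230, x_land=182.571, impact vy=-15.482
  bounce: vy ← 0.88·15.482 = 13.624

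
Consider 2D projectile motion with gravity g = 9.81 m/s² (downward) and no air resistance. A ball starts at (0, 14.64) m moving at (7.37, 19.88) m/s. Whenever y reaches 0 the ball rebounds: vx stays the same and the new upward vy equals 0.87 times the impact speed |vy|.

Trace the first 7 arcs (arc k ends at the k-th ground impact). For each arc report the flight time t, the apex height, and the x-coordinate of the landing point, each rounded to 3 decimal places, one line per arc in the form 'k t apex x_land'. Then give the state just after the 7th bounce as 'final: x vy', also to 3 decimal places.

Arc 1: start y=14.640, vy=19.880 → t=4.689, apex=34.783, x_land=34.561, impact vy=-26.124
  bounce: vy ← 0.87·26.124 = 22.728
Arc 2: start y=0.000, vy=22.728 → t=4.634, apex=26.328, x_land=68.711, impact vy=-22.728
  bounce: vy ← 0.87·22.728 = 19.773
Arc 3: start y=0.000, vy=19.773 → t=4.031, apex=19.927, x_land=98.421, impact vy=-19.773
  bounce: vy ← 0.87·19.773 = 17.203
Arc 4: start y=0.000, vy=17.203 → t=3.507, apex=15.083, x_land=124.269, impact vy=-17.203
  bounce: vy ← 0.87·17.203 = 14.966
Arc 5: start y=0.000, vy=14.966 → t=3.051, apex=11.416, x_land=146.756, impact vy=-14.966
  bounce: vy ← 0.87·14.966 = 13.021
Arc 6: start y=0.000, vy=13.021 → t=2.655, apex=8.641, x_land=166.320, impact vy=-13.021
  bounce: vy ← 0.87·13.021 = 11.328
Arc 7: start y=0.000, vy=11.328 → t=2.309, apex=6.540, x_land=183.341, impact vy=-11.328
  bounce: vy ← 0.87·11.328 = 9.855

1 4.689 34.783 34.561
2 4.634 26.328 68.711
3 4.031 19.927 98.421
4 3.507 15.083 124.269
5 3.051 11.416 146.756
6 2.655 8.641 166.320
7 2.309 6.540 183.341
final: 183.341 9.855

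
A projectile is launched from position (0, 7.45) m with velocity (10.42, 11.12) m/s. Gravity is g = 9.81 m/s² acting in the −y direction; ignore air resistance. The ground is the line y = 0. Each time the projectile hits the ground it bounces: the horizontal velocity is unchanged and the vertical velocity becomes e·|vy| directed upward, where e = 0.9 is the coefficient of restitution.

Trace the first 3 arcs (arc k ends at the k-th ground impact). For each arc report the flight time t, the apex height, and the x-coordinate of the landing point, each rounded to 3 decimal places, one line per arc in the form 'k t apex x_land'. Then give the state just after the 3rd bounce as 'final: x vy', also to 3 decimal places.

1 2.808 13.752 29.259
2 3.014 11.139 60.665
3 2.713 9.023 88.930
final: 88.930 11.975

Arc 1: start y=7.450, vy=11.120 → t=2.808, apex=13.752, x_land=29.259, impact vy=-16.426
  bounce: vy ← 0.9·16.426 = 14.784
Arc 2: start y=0.000, vy=14.784 → t=3.014, apex=11.139, x_land=60.665, impact vy=-14.784
  bounce: vy ← 0.9·14.784 = 13.305
Arc 3: start y=0.000, vy=13.305 → t=2.713, apex=9.023, x_land=88.930, impact vy=-13.305
  bounce: vy ← 0.9·13.305 = 11.975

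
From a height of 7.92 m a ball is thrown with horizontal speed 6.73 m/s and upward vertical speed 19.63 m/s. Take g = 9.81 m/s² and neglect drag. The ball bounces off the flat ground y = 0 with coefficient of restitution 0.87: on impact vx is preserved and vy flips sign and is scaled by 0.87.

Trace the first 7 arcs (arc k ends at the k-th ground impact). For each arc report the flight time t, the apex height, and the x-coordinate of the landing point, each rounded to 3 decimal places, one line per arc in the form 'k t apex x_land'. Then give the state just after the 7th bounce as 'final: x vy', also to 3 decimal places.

1 4.371 27.560 29.420
2 4.124 20.860 57.177
3 3.588 15.789 81.327
4 3.122 11.951 102.336
5 2.716 9.046 120.615
6 2.363 6.847 136.517
7 2.056 5.182 150.352
final: 150.352 8.773

Arc 1: start y=7.920, vy=19.630 → t=4.371, apex=27.560, x_land=29.420, impact vy=-23.254
  bounce: vy ← 0.87·23.254 = 20.231
Arc 2: start y=0.000, vy=20.231 → t=4.124, apex=20.860, x_land=57.177, impact vy=-20.231
  bounce: vy ← 0.87·20.231 = 17.601
Arc 3: start y=0.000, vy=17.601 → t=3.588, apex=15.789, x_land=81.327, impact vy=-17.601
  bounce: vy ← 0.87·17.601 = 15.313
Arc 4: start y=0.000, vy=15.313 → t=3.122, apex=11.951, x_land=102.336, impact vy=-15.313
  bounce: vy ← 0.87·15.313 = 13.322
Arc 5: start y=0.000, vy=13.322 → t=2.716, apex=9.046, x_land=120.615, impact vy=-13.322
  bounce: vy ← 0.87·13.322 = 11.590
Arc 6: start y=0.000, vy=11.590 → t=2.363, apex=6.847, x_land=136.517, impact vy=-11.590
  bounce: vy ← 0.87·11.590 = 10.083
Arc 7: start y=0.000, vy=10.083 → t=2.056, apex=5.182, x_land=150.352, impact vy=-10.083
  bounce: vy ← 0.87·10.083 = 8.773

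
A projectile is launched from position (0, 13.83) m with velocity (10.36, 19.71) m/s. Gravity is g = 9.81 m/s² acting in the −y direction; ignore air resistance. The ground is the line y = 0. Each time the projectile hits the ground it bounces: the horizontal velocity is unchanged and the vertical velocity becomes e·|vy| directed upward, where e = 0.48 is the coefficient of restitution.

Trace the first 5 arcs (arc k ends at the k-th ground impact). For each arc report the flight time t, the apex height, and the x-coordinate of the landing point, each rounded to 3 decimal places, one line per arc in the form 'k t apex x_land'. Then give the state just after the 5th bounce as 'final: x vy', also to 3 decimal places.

Arc 1: start y=13.830, vy=19.710 → t=4.628, apex=33.630, x_land=47.942, impact vy=-25.687
  bounce: vy ← 0.48·25.687 = 12.330
Arc 2: start y=0.000, vy=12.330 → t=2.514, apex=7.748, x_land=73.985, impact vy=-12.330
  bounce: vy ← 0.48·12.330 = 5.918
Arc 3: start y=0.000, vy=5.918 → t=1.207, apex=1.785, x_land=86.485, impact vy=-5.918
  bounce: vy ← 0.48·5.918 = 2.841
Arc 4: start y=0.000, vy=2.841 → t=0.579, apex=0.411, x_land=92.485, impact vy=-2.841
  bounce: vy ← 0.48·2.841 = 1.364
Arc 5: start y=0.000, vy=1.364 → t=0.278, apex=0.095, x_land=95.365, impact vy=-1.364
  bounce: vy ← 0.48·1.364 = 0.655

1 4.628 33.630 47.942
2 2.514 7.748 73.985
3 1.207 1.785 86.485
4 0.579 0.411 92.485
5 0.278 0.095 95.365
final: 95.365 0.655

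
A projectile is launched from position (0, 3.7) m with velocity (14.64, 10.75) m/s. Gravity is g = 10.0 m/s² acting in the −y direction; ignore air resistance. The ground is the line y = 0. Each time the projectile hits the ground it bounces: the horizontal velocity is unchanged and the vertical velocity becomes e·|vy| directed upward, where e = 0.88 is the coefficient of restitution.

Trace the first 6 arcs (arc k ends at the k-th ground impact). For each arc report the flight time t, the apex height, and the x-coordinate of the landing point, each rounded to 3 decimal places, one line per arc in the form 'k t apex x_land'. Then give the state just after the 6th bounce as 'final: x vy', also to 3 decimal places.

1 2.452 9.478 35.895
2 2.423 7.340 71.370
3 2.132 5.684 102.589
4 1.877 4.402 130.061
5 1.651 3.409 154.237
6 1.453 2.640 175.511
final: 175.511 6.394

Arc 1: start y=3.700, vy=10.750 → t=2.452, apex=9.478, x_land=35.895, impact vy=-13.768
  bounce: vy ← 0.88·13.768 = 12.116
Arc 2: start y=0.000, vy=12.116 → t=2.423, apex=7.340, x_land=71.370, impact vy=-12.116
  bounce: vy ← 0.88·12.116 = 10.662
Arc 3: start y=0.000, vy=10.662 → t=2.132, apex=5.684, x_land=102.589, impact vy=-10.662
  bounce: vy ← 0.88·10.662 = 9.383
Arc 4: start y=0.000, vy=9.383 → t=1.877, apex=4.402, x_land=130.061, impact vy=-9.383
  bounce: vy ← 0.88·9.383 = 8.257
Arc 5: start y=0.000, vy=8.257 → t=1.651, apex=3.409, x_land=154.237, impact vy=-8.257
  bounce: vy ← 0.88·8.257 = 7.266
Arc 6: start y=0.000, vy=7.266 → t=1.453, apex=2.640, x_land=175.511, impact vy=-7.266
  bounce: vy ← 0.88·7.266 = 6.394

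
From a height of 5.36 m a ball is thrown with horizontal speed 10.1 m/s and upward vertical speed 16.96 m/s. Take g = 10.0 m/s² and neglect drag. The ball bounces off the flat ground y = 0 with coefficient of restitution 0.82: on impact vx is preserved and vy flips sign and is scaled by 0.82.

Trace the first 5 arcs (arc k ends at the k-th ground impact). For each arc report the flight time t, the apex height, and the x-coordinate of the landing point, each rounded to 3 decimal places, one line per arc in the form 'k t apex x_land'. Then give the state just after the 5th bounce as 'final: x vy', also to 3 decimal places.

1 3.683 19.742 37.199
2 3.259 13.275 70.113
3 2.672 8.926 97.102
4 2.191 6.002 119.233
5 1.797 4.036 137.381
final: 137.381 7.367

Arc 1: start y=5.360, vy=16.960 → t=3.683, apex=19.742, x_land=37.199, impact vy=-19.871
  bounce: vy ← 0.82·19.871 = 16.294
Arc 2: start y=0.000, vy=16.294 → t=3.259, apex=13.275, x_land=70.113, impact vy=-16.294
  bounce: vy ← 0.82·16.294 = 13.361
Arc 3: start y=0.000, vy=13.361 → t=2.672, apex=8.926, x_land=97.102, impact vy=-13.361
  bounce: vy ← 0.82·13.361 = 10.956
Arc 4: start y=0.000, vy=10.956 → t=2.191, apex=6.002, x_land=119.233, impact vy=-10.956
  bounce: vy ← 0.82·10.956 = 8.984
Arc 5: start y=0.000, vy=8.984 → t=1.797, apex=4.036, x_land=137.381, impact vy=-8.984
  bounce: vy ← 0.82·8.984 = 7.367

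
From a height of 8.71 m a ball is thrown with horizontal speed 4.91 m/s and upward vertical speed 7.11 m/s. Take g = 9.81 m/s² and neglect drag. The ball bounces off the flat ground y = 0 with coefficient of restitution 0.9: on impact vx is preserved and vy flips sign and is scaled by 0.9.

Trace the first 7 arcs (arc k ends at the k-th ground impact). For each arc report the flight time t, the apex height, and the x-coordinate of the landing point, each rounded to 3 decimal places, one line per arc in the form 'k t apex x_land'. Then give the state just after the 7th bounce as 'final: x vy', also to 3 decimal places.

Arc 1: start y=8.710, vy=7.110 → t=2.242, apex=11.287, x_land=11.007, impact vy=-14.881
  bounce: vy ← 0.9·14.881 = 13.393
Arc 2: start y=0.000, vy=13.393 → t=2.730, apex=9.142, x_land=24.413, impact vy=-13.393
  bounce: vy ← 0.9·13.393 = 12.054
Arc 3: start y=0.000, vy=12.054 → t=2.457, apex=7.405, x_land=36.479, impact vy=-12.054
  bounce: vy ← 0.9·12.054 = 10.848
Arc 4: start y=0.000, vy=10.848 → t=2.212, apex=5.998, x_land=47.338, impact vy=-10.848
  bounce: vy ← 0.9·10.848 = 9.763
Arc 5: start y=0.000, vy=9.763 → t=1.990, apex=4.858, x_land=57.112, impact vy=-9.763
  bounce: vy ← 0.9·9.763 = 8.787
Arc 6: start y=0.000, vy=8.787 → t=1.791, apex=3.935, x_land=65.908, impact vy=-8.787
  bounce: vy ← 0.9·8.787 = 7.908
Arc 7: start y=0.000, vy=7.908 → t=1.612, apex=3.188, x_land=73.824, impact vy=-7.908
  bounce: vy ← 0.9·7.908 = 7.118

1 2.242 11.287 11.007
2 2.730 9.142 24.413
3 2.457 7.405 36.479
4 2.212 5.998 47.338
5 1.990 4.858 57.112
6 1.791 3.935 65.908
7 1.612 3.188 73.824
final: 73.824 7.118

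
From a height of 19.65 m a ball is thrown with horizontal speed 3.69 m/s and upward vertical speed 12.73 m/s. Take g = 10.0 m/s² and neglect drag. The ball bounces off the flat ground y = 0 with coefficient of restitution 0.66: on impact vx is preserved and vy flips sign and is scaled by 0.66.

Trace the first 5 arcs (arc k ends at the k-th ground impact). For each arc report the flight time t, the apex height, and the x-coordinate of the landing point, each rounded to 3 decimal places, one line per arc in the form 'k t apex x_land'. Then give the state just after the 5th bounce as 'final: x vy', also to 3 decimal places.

1 3.629 27.753 13.391
2 3.110 12.089 24.866
3 2.053 5.266 32.440
4 1.355 2.294 37.439
5 0.894 0.999 40.738
final: 40.738 2.950

Arc 1: start y=19.650, vy=12.730 → t=3.629, apex=27.753, x_land=13.391, impact vy=-23.560
  bounce: vy ← 0.66·23.560 = 15.549
Arc 2: start y=0.000, vy=15.549 → t=3.110, apex=12.089, x_land=24.866, impact vy=-15.549
  bounce: vy ← 0.66·15.549 = 10.263
Arc 3: start y=0.000, vy=10.263 → t=2.053, apex=5.266, x_land=32.440, impact vy=-10.263
  bounce: vy ← 0.66·10.263 = 6.773
Arc 4: start y=0.000, vy=6.773 → t=1.355, apex=2.294, x_land=37.439, impact vy=-6.773
  bounce: vy ← 0.66·6.773 = 4.470
Arc 5: start y=0.000, vy=4.470 → t=0.894, apex=0.999, x_land=40.738, impact vy=-4.470
  bounce: vy ← 0.66·4.470 = 2.950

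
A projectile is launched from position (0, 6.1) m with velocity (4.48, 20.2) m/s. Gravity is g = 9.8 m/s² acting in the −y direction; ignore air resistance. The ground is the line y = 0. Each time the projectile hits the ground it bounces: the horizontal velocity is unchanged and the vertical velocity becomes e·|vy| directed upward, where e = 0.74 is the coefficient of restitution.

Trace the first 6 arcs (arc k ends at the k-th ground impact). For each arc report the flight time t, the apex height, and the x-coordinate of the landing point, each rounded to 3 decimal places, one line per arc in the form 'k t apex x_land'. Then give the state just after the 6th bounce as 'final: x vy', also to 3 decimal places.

Arc 1: start y=6.100, vy=20.200 → t=4.405, apex=26.918, x_land=19.735, impact vy=-22.970
  bounce: vy ← 0.74·22.970 = 16.997
Arc 2: start y=0.000, vy=16.997 → t=3.469, apex=14.740, x_land=35.275, impact vy=-16.997
  bounce: vy ← 0.74·16.997 = 12.578
Arc 3: start y=0.000, vy=12.578 → t=2.567, apex=8.072, x_land=46.775, impact vy=-12.578
  bounce: vy ← 0.74·12.578 = 9.308
Arc 4: start y=0.000, vy=9.308 → t=1.900, apex=4.420, x_land=55.285, impact vy=-9.308
  bounce: vy ← 0.74·9.308 = 6.888
Arc 5: start y=0.000, vy=6.888 → t=1.406, apex=2.420, x_land=61.583, impact vy=-6.888
  bounce: vy ← 0.74·6.888 = 5.097
Arc 6: start y=0.000, vy=5.097 → t=1.040, apex=1.325, x_land=66.243, impact vy=-5.097
  bounce: vy ← 0.74·5.097 = 3.772

1 4.405 26.918 19.735
2 3.469 14.740 35.275
3 2.567 8.072 46.775
4 1.900 4.420 55.285
5 1.406 2.420 61.583
6 1.040 1.325 66.243
final: 66.243 3.772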